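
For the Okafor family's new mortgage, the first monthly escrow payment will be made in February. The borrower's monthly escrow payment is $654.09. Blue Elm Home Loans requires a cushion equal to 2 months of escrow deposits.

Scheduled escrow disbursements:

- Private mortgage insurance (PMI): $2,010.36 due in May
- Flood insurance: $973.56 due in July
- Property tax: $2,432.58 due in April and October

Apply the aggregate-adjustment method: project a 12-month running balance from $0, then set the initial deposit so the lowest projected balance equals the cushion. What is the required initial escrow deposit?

$3,270.45

Cushion = 2 × $654.09 = $1,308.18
Trial balance (start $0, +$654.09 each month, − disbursements):
  Feb: +$654.09 → $654.09
  Mar: +$654.09 → $1,308.18
  Apr: +$654.09 − $2,432.58 → -$470.31
  May: +$654.09 − $2,010.36 → -$1,826.58
  Jun: +$654.09 → -$1,172.49
  Jul: +$654.09 − $973.56 → -$1,491.96
  Aug: +$654.09 → -$837.87
  Sep: +$654.09 → -$183.78
  Oct: +$654.09 − $2,432.58 → -$1,962.27
  Nov: +$654.09 → -$1,308.18
  Dec: +$654.09 → -$654.09
  Jan: +$654.09 → $0.00
Lowest trial balance = -$1,962.27 (Oct)
Initial deposit = cushion − low point = $1,308.18 − (-$1,962.27) = $3,270.45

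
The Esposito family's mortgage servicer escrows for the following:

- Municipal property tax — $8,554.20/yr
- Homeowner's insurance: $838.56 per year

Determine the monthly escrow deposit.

$782.73

Municipal property tax = $8,554.20 annually
Homeowner's insurance = $838.56 annually
Yearly total = $8,554.20 + $838.56 = $9,392.76
Base monthly escrow = $9,392.76 / 12 = $782.73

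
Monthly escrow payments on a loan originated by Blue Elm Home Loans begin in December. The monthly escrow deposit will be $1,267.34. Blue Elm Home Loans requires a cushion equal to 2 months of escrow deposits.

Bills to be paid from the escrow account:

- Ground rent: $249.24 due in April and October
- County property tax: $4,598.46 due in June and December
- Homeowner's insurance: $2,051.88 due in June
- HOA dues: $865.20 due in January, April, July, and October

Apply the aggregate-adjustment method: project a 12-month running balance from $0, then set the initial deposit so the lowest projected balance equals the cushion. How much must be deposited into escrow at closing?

Cushion = 2 × $1,267.34 = $2,534.68
Trial balance (start $0, +$1,267.34 each month, − disbursements):
  Dec: +$1,267.34 − $4,598.46 → -$3,331.12
  Jan: +$1,267.34 − $865.20 → -$2,928.98
  Feb: +$1,267.34 → -$1,661.64
  Mar: +$1,267.34 → -$394.30
  Apr: +$1,267.34 − $1,114.44 → -$241.40
  May: +$1,267.34 → $1,025.94
  Jun: +$1,267.34 − $6,650.34 → -$4,357.06
  Jul: +$1,267.34 − $865.20 → -$3,954.92
  Aug: +$1,267.34 → -$2,687.58
  Sep: +$1,267.34 → -$1,420.24
  Oct: +$1,267.34 − $1,114.44 → -$1,267.34
  Nov: +$1,267.34 → $0.00
Lowest trial balance = -$4,357.06 (Jun)
Initial deposit = cushion − low point = $2,534.68 − (-$4,357.06) = $6,891.74

$6,891.74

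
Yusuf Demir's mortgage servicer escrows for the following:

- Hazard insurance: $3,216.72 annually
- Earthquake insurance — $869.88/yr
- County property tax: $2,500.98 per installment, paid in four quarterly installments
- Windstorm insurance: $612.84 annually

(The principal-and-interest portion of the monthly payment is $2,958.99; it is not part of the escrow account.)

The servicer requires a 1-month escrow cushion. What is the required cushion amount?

Hazard insurance — $3,216.72 annually
Earthquake insurance — $869.88 annually
County property tax — $2,500.98 × 4 = $10,003.92 annually
Windstorm insurance — $612.84 annually
Combined annual = $3,216.72 + $869.88 + $10,003.92 + $612.84 = $14,703.36
Base monthly escrow = $14,703.36 / 12 = $1,225.28
Required cushion = 1 × $1,225.28 = $1,225.28

$1,225.28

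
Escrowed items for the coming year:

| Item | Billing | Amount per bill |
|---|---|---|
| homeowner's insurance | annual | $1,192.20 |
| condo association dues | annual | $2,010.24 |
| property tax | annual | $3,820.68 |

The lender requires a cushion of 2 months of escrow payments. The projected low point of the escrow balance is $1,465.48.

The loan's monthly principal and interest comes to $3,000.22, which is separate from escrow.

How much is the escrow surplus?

$294.96

Homeowner's insurance: $1,192.20 annually
Condo association dues: $2,010.24 annually
Property tax: $3,820.68 annually
Total per year = $7,023.12
Monthly = $7,023.12 / 12 = $585.26
Cushion = 2 × $585.26 = $1,170.52
Surplus = $1,465.48 − $1,170.52 = $294.96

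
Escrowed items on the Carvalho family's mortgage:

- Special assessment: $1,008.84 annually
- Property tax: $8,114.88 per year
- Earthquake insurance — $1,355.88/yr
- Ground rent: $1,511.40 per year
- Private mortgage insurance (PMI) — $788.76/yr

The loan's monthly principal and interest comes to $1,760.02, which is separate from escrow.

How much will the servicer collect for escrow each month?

Special assessment = $1,008.84
Property tax = $8,114.88
Earthquake insurance = $1,355.88
Ground rent = $1,511.40
Private mortgage insurance (PMI) = $788.76
Combined annual = $1,008.84 + $8,114.88 + $1,355.88 + $1,511.40 + $788.76 = $12,779.76
Base monthly escrow = $12,779.76 ÷ 12 = $1,064.98

$1,064.98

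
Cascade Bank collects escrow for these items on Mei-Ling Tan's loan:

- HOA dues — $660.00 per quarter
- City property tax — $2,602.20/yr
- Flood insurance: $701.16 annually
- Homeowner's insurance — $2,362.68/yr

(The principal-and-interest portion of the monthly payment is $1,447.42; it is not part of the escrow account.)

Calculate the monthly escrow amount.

HOA dues — $660.00 × 4 = $2,640.00 per year
City property tax — $2,602.20 per year
Flood insurance — $701.16 per year
Homeowner's insurance — $2,362.68 per year
Combined annual = $2,640.00 + $2,602.20 + $701.16 + $2,362.68 = $8,306.04
Monthly = $8,306.04 / 12 = $692.17

$692.17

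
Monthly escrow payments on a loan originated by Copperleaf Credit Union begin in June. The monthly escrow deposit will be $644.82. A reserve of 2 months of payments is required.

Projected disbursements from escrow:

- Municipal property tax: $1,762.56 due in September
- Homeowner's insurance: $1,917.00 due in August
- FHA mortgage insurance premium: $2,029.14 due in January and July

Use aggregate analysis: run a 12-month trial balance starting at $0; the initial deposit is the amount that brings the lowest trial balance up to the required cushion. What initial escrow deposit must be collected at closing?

$4,419.06

Cushion = 2 × $644.82 = $1,289.64
Trial balance (start $0, +$644.82 each month, − disbursements):
  Jun: +$644.82 → $644.82
  Jul: +$644.82 − $2,029.14 → -$739.50
  Aug: +$644.82 − $1,917.00 → -$2,011.68
  Sep: +$644.82 − $1,762.56 → -$3,129.42
  Oct: +$644.82 → -$2,484.60
  Nov: +$644.82 → -$1,839.78
  Dec: +$644.82 → -$1,194.96
  Jan: +$644.82 − $2,029.14 → -$2,579.28
  Feb: +$644.82 → -$1,934.46
  Mar: +$644.82 → -$1,289.64
  Apr: +$644.82 → -$644.82
  May: +$644.82 → $0.00
Lowest trial balance = -$3,129.42 (Sep)
Initial deposit = cushion − low point = $1,289.64 − (-$3,129.42) = $4,419.06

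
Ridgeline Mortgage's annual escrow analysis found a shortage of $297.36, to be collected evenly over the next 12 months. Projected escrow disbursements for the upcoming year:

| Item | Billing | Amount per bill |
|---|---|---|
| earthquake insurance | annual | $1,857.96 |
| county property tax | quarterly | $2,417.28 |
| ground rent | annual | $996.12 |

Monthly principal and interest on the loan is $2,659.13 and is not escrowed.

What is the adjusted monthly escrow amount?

Earthquake insurance: $1,857.96 annually
County property tax: $2,417.28 × 4 = $9,669.12 annually
Ground rent: $996.12 annually
Annual escrow total = $12,523.20
Base monthly escrow = $12,523.20 / 12 = $1,043.60
Shortage per month = $297.36 / 12 = $24.78
New monthly escrow = $1,043.60 + $24.78 = $1,068.38

$1,068.38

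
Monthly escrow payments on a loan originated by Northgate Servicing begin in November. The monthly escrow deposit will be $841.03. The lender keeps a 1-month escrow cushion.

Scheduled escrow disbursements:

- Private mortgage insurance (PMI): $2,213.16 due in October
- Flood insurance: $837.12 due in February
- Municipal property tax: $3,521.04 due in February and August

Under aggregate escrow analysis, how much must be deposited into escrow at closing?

$1,835.07

Cushion = 1 × $841.03 = $841.03
Trial balance (start $0, +$841.03 each month, − disbursements):
  Nov: +$841.03 → $841.03
  Dec: +$841.03 → $1,682.06
  Jan: +$841.03 → $2,523.09
  Feb: +$841.03 − $4,358.16 → -$994.04
  Mar: +$841.03 → -$153.01
  Apr: +$841.03 → $688.02
  May: +$841.03 → $1,529.05
  Jun: +$841.03 → $2,370.08
  Jul: +$841.03 → $3,211.11
  Aug: +$841.03 − $3,521.04 → $531.10
  Sep: +$841.03 → $1,372.13
  Oct: +$841.03 − $2,213.16 → $0.00
Lowest trial balance = -$994.04 (Feb)
Initial deposit = cushion − low point = $841.03 − (-$994.04) = $1,835.07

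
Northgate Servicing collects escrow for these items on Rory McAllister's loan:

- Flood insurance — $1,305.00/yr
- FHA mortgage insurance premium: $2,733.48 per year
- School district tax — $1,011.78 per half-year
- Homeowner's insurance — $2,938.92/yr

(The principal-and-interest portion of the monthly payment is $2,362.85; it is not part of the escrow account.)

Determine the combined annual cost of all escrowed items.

$9,000.96

Flood insurance: $1,305.00/yr
FHA mortgage insurance premium: $2,733.48/yr
School district tax: $1,011.78 × 2 = $2,023.56/yr
Homeowner's insurance: $2,938.92/yr
Total annual escrow = $1,305.00 + $2,733.48 + $2,023.56 + $2,938.92 = $9,000.96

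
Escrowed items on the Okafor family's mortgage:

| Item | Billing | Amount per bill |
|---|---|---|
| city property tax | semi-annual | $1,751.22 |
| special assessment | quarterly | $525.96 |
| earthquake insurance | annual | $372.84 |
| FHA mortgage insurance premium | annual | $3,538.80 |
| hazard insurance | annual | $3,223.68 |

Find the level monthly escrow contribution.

City property tax: $1,751.22 × 2 = $3,502.44 annually
Special assessment: $525.96 × 4 = $2,103.84 annually
Earthquake insurance: $372.84 annually
FHA mortgage insurance premium: $3,538.80 annually
Hazard insurance: $3,223.68 annually
Annual escrow total = $3,502.44 + $2,103.84 + $372.84 + $3,538.80 + $3,223.68 = $12,741.60
Base monthly escrow = $12,741.60 / 12 = $1,061.80

$1,061.80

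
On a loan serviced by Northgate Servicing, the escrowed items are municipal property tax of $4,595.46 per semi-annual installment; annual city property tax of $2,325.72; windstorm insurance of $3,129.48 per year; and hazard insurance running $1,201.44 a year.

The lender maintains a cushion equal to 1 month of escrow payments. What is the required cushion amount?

Municipal property tax = $4,595.46 × 2 = $9,190.92
City property tax = $2,325.72
Windstorm insurance = $3,129.48
Hazard insurance = $1,201.44
Combined annual = $9,190.92 + $2,325.72 + $3,129.48 + $1,201.44 = $15,847.56
Per month = $15,847.56 ÷ 12 = $1,320.63
Cushion = 1 × $1,320.63 = $1,320.63

$1,320.63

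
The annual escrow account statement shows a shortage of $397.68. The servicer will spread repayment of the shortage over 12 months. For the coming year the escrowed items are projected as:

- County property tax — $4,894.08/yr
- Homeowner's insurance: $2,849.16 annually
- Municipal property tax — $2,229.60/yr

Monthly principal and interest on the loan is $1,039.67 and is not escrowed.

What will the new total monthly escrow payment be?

County property tax = $4,894.08 per year
Homeowner's insurance = $2,849.16 per year
Municipal property tax = $2,229.60 per year
Annual escrow total = $9,972.84
Per month = $9,972.84 / 12 = $831.07
Shortage per month = $397.68 ÷ 12 = $33.14
Adjusted monthly = $831.07 + $33.14 = $864.21

$864.21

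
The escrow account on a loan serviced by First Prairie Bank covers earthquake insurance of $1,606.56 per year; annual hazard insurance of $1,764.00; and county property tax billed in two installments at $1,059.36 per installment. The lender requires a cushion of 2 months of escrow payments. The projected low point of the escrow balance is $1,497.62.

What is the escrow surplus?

$582.74

Earthquake insurance: $1,606.56 per year
Hazard insurance: $1,764.00 per year
County property tax: $1,059.36 × 2 = $2,118.72 per year
Total annual escrow = $5,489.28
Base monthly escrow = $5,489.28 / 12 = $457.44
Required cushion = 2 × $457.44 = $914.88
Surplus = $1,497.62 − $914.88 = $582.74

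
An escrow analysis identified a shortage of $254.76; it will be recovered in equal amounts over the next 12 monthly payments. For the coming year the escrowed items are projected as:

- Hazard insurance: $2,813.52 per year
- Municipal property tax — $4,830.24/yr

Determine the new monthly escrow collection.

$658.21

Hazard insurance: $2,813.52
Municipal property tax: $4,830.24
Annual escrow total = $2,813.52 + $4,830.24 = $7,643.76
Base monthly escrow = $7,643.76 ÷ 12 = $636.98
Monthly shortage recovery: $254.76 / 12 = $21.23
New monthly escrow = $636.98 + $21.23 = $658.21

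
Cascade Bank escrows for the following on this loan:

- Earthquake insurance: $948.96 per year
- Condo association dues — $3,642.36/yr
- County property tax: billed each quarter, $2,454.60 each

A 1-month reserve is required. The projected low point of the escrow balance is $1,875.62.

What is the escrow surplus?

Earthquake insurance = $948.96 annually
Condo association dues = $3,642.36 annually
County property tax = $2,454.60 × 4 = $9,818.40 annually
Combined annual = $14,409.72
Monthly = $14,409.72 / 12 = $1,200.81
Cushion = 1 × $1,200.81 = $1,200.81
Excess over cushion: $1,875.62 − $1,200.81 = $674.81

$674.81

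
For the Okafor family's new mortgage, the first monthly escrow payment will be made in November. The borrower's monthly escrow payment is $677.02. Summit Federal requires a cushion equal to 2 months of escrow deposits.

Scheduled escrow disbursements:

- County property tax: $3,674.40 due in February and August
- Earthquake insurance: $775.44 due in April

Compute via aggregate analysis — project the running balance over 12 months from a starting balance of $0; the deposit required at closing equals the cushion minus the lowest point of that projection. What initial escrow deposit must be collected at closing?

Cushion = 2 × $677.02 = $1,354.04
Trial balance (start $0, +$677.02 each month, − disbursements):
  Nov: +$677.02 → $677.02
  Dec: +$677.02 → $1,354.04
  Jan: +$677.02 → $2,031.06
  Feb: +$677.02 − $3,674.40 → -$966.32
  Mar: +$677.02 → -$289.30
  Apr: +$677.02 − $775.44 → -$387.72
  May: +$677.02 → $289.30
  Jun: +$677.02 → $966.32
  Jul: +$677.02 → $1,643.34
  Aug: +$677.02 − $3,674.40 → -$1,354.04
  Sep: +$677.02 → -$677.02
  Oct: +$677.02 → $0.00
Lowest trial balance = -$1,354.04 (Aug)
Initial deposit = cushion − low point = $1,354.04 − (-$1,354.04) = $2,708.08

$2,708.08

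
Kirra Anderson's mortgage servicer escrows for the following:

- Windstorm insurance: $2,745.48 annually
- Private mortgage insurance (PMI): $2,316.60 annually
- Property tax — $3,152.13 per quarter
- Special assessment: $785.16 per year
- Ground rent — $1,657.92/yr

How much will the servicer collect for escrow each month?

$1,676.14

Windstorm insurance = $2,745.48 annually
Private mortgage insurance (PMI) = $2,316.60 annually
Property tax = $3,152.13 × 4 = $12,608.52 annually
Special assessment = $785.16 annually
Ground rent = $1,657.92 annually
Total per year = $2,745.48 + $2,316.60 + $12,608.52 + $785.16 + $1,657.92 = $20,113.68
Monthly escrow = $20,113.68 / 12 = $1,676.14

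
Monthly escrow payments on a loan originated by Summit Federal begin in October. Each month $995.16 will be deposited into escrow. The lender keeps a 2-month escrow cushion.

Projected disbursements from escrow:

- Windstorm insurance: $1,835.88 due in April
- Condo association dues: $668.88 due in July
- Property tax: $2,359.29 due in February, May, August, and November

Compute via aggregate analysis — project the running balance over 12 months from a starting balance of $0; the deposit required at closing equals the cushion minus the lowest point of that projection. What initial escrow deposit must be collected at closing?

Cushion = 2 × $995.16 = $1,990.32
Trial balance (start $0, +$995.16 each month, − disbursements):
  Oct: +$995.16 → $995.16
  Nov: +$995.16 − $2,359.29 → -$368.97
  Dec: +$995.16 → $626.19
  Jan: +$995.16 → $1,621.35
  Feb: +$995.16 − $2,359.29 → $257.22
  Mar: +$995.16 → $1,252.38
  Apr: +$995.16 − $1,835.88 → $411.66
  May: +$995.16 − $2,359.29 → -$952.47
  Jun: +$995.16 → $42.69
  Jul: +$995.16 − $668.88 → $368.97
  Aug: +$995.16 − $2,359.29 → -$995.16
  Sep: +$995.16 → $0.00
Lowest trial balance = -$995.16 (Aug)
Initial deposit = cushion − low point = $1,990.32 − (-$995.16) = $2,985.48

$2,985.48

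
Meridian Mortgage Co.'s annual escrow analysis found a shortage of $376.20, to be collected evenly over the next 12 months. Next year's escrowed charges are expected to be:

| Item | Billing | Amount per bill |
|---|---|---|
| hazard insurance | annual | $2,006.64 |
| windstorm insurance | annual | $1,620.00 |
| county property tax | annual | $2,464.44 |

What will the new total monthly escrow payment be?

Hazard insurance = $2,006.64 annually
Windstorm insurance = $1,620.00 annually
County property tax = $2,464.44 annually
Annual escrow total = $6,091.08
Base monthly escrow = $6,091.08 ÷ 12 = $507.59
Shortage per month = $376.20 / 12 = $31.35
Adjusted monthly = $507.59 + $31.35 = $538.94

$538.94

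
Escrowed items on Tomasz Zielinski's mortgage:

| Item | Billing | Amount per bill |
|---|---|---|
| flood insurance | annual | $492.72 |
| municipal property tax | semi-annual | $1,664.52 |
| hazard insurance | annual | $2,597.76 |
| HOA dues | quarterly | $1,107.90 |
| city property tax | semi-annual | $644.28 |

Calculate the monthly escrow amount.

Flood insurance: $492.72
Municipal property tax: $1,664.52 × 2 = $3,329.04
Hazard insurance: $2,597.76
HOA dues: $1,107.90 × 4 = $4,431.60
City property tax: $644.28 × 2 = $1,288.56
Total per year = $492.72 + $3,329.04 + $2,597.76 + $4,431.60 + $1,288.56 = $12,139.68
Monthly escrow = $12,139.68 / 12 = $1,011.64

$1,011.64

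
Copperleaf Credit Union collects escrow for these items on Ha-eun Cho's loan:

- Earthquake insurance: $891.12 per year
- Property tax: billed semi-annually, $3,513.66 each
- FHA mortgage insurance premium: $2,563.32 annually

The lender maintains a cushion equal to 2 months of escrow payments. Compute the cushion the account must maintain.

$1,746.96

Earthquake insurance — $891.12/yr
Property tax — $3,513.66 × 2 = $7,027.32/yr
FHA mortgage insurance premium — $2,563.32/yr
Total annual escrow = $10,481.76
Monthly = $10,481.76 ÷ 12 = $873.48
Required cushion = 2 × $873.48 = $1,746.96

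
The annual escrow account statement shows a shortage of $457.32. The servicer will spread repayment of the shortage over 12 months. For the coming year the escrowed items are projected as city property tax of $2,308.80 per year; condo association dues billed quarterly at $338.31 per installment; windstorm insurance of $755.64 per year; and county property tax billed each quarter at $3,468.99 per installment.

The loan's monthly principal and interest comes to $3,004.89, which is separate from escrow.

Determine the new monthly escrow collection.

$1,562.58

City property tax = $2,308.80 annually
Condo association dues = $338.31 × 4 = $1,353.24 annually
Windstorm insurance = $755.64 annually
County property tax = $3,468.99 × 4 = $13,875.96 annually
Annual escrow total = $2,308.80 + $1,353.24 + $755.64 + $13,875.96 = $18,293.64
Monthly = $18,293.64 ÷ 12 = $1,524.47
Shortage spread = $457.32 ÷ 12 = $38.11/mo
New monthly escrow = $1,524.47 + $38.11 = $1,562.58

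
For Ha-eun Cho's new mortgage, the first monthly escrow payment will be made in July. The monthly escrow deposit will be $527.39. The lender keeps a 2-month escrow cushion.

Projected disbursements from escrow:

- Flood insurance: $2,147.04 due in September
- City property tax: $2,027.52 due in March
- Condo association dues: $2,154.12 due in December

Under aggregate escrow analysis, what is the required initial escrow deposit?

Cushion = 2 × $527.39 = $1,054.78
Trial balance (start $0, +$527.39 each month, − disbursements):
  Jul: +$527.39 → $527.39
  Aug: +$527.39 → $1,054.78
  Sep: +$527.39 − $2,147.04 → -$564.87
  Oct: +$527.39 → -$37.48
  Nov: +$527.39 → $489.91
  Dec: +$527.39 − $2,154.12 → -$1,136.82
  Jan: +$527.39 → -$609.43
  Feb: +$527.39 → -$82.04
  Mar: +$527.39 − $2,027.52 → -$1,582.17
  Apr: +$527.39 → -$1,054.78
  May: +$527.39 → -$527.39
  Jun: +$527.39 → $0.00
Lowest trial balance = -$1,582.17 (Mar)
Initial deposit = cushion − low point = $1,054.78 − (-$1,582.17) = $2,636.95

$2,636.95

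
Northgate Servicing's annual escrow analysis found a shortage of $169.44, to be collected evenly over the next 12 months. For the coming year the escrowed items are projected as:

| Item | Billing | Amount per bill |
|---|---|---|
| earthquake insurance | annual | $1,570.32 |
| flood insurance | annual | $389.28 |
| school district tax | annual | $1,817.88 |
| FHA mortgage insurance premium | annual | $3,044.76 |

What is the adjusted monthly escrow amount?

Earthquake insurance: $1,570.32/yr
Flood insurance: $389.28/yr
School district tax: $1,817.88/yr
FHA mortgage insurance premium: $3,044.76/yr
Total per year = $1,570.32 + $389.28 + $1,817.88 + $3,044.76 = $6,822.24
Base monthly escrow = $6,822.24 / 12 = $568.52
Monthly shortage recovery: $169.44 / 12 = $14.12
Adjusted monthly = $568.52 + $14.12 = $582.64

$582.64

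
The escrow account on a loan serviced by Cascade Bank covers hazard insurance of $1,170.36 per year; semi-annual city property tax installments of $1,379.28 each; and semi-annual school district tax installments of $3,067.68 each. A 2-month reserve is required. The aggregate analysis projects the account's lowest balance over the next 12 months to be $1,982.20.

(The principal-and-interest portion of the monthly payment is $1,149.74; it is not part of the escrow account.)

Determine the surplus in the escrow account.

$304.82

Hazard insurance: $1,170.36 annually
City property tax: $1,379.28 × 2 = $2,758.56 annually
School district tax: $3,067.68 × 2 = $6,135.36 annually
Combined annual = $10,064.28
Per month = $10,064.28 ÷ 12 = $838.69
Cushion = 2 × $838.69 = $1,677.38
Excess over cushion: $1,982.20 − $1,677.38 = $304.82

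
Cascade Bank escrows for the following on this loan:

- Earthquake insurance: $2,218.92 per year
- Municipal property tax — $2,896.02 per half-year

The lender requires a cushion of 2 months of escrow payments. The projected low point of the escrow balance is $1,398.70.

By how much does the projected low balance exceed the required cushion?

Earthquake insurance = $2,218.92
Municipal property tax = $2,896.02 × 2 = $5,792.04
Total per year = $2,218.92 + $5,792.04 = $8,010.96
Monthly escrow = $8,010.96 / 12 = $667.58
Required reserve = 2 × $667.58 = $1,335.16
Excess over cushion: $1,398.70 − $1,335.16 = $63.54

$63.54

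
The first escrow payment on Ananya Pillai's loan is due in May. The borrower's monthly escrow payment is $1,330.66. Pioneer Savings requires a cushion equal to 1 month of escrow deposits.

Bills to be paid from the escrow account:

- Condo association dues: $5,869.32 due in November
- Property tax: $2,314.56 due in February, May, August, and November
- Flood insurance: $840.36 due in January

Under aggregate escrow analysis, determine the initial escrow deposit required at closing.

$4,829.04

Cushion = 1 × $1,330.66 = $1,330.66
Trial balance (start $0, +$1,330.66 each month, − disbursements):
  May: +$1,330.66 − $2,314.56 → -$983.90
  Jun: +$1,330.66 → $346.76
  Jul: +$1,330.66 → $1,677.42
  Aug: +$1,330.66 − $2,314.56 → $693.52
  Sep: +$1,330.66 → $2,024.18
  Oct: +$1,330.66 → $3,354.84
  Nov: +$1,330.66 − $8,183.88 → -$3,498.38
  Dec: +$1,330.66 → -$2,167.72
  Jan: +$1,330.66 − $840.36 → -$1,677.42
  Feb: +$1,330.66 − $2,314.56 → -$2,661.32
  Mar: +$1,330.66 → -$1,330.66
  Apr: +$1,330.66 → $0.00
Lowest trial balance = -$3,498.38 (Nov)
Initial deposit = cushion − low point = $1,330.66 − (-$3,498.38) = $4,829.04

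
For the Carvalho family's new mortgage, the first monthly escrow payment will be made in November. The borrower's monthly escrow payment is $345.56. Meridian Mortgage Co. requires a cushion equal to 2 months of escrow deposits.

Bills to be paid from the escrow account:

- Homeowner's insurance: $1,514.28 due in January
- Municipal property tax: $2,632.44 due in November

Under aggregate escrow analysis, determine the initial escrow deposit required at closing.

$3,801.16

Cushion = 2 × $345.56 = $691.12
Trial balance (start $0, +$345.56 each month, − disbursements):
  Nov: +$345.56 − $2,632.44 → -$2,286.88
  Dec: +$345.56 → -$1,941.32
  Jan: +$345.56 − $1,514.28 → -$3,110.04
  Feb: +$345.56 → -$2,764.48
  Mar: +$345.56 → -$2,418.92
  Apr: +$345.56 → -$2,073.36
  May: +$345.56 → -$1,727.80
  Jun: +$345.56 → -$1,382.24
  Jul: +$345.56 → -$1,036.68
  Aug: +$345.56 → -$691.12
  Sep: +$345.56 → -$345.56
  Oct: +$345.56 → $0.00
Lowest trial balance = -$3,110.04 (Jan)
Initial deposit = cushion − low point = $691.12 − (-$3,110.04) = $3,801.16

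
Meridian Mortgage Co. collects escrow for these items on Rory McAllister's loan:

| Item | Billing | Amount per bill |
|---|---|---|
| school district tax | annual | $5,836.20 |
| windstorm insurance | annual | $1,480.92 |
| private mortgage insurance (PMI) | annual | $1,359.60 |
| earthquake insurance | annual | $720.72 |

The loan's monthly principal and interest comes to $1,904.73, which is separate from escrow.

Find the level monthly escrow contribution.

$783.12

School district tax: $5,836.20 per year
Windstorm insurance: $1,480.92 per year
Private mortgage insurance (PMI): $1,359.60 per year
Earthquake insurance: $720.72 per year
Total per year = $5,836.20 + $1,480.92 + $1,359.60 + $720.72 = $9,397.44
Monthly = $9,397.44 ÷ 12 = $783.12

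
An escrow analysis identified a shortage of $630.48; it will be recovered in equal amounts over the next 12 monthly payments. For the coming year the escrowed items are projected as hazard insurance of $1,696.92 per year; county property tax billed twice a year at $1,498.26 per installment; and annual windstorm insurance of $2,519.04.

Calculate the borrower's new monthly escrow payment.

Hazard insurance = $1,696.92/yr
County property tax = $1,498.26 × 2 = $2,996.52/yr
Windstorm insurance = $2,519.04/yr
Combined annual = $1,696.92 + $2,996.52 + $2,519.04 = $7,212.48
Monthly = $7,212.48 / 12 = $601.04
Monthly shortage recovery: $630.48 ÷ 12 = $52.54
New monthly escrow = $601.04 + $52.54 = $653.58

$653.58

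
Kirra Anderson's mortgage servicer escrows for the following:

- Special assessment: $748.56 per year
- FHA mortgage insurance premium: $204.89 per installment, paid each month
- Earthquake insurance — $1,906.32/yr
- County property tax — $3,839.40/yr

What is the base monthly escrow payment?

Special assessment: $748.56
FHA mortgage insurance premium: $204.89 × 12 = $2,458.68
Earthquake insurance: $1,906.32
County property tax: $3,839.40
Annual escrow total = $748.56 + $2,458.68 + $1,906.32 + $3,839.40 = $8,952.96
Monthly escrow = $8,952.96 / 12 = $746.08

$746.08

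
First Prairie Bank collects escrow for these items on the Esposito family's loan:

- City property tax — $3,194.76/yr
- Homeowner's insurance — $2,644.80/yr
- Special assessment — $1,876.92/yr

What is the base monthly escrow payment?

$643.04

City property tax = $3,194.76 annually
Homeowner's insurance = $2,644.80 annually
Special assessment = $1,876.92 annually
Annual escrow total = $7,716.48
Per month = $7,716.48 / 12 = $643.04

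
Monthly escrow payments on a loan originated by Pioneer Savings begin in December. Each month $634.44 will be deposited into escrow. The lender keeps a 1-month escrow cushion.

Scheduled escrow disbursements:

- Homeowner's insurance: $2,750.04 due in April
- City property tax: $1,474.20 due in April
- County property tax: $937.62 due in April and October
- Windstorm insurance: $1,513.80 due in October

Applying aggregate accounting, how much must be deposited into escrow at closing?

$2,624.10

Cushion = 1 × $634.44 = $634.44
Trial balance (start $0, +$634.44 each month, − disbursements):
  Dec: +$634.44 → $634.44
  Jan: +$634.44 → $1,268.88
  Feb: +$634.44 → $1,903.32
  Mar: +$634.44 → $2,537.76
  Apr: +$634.44 − $5,161.86 → -$1,989.66
  May: +$634.44 → -$1,355.22
  Jun: +$634.44 → -$720.78
  Jul: +$634.44 → -$86.34
  Aug: +$634.44 → $548.10
  Sep: +$634.44 → $1,182.54
  Oct: +$634.44 − $2,451.42 → -$634.44
  Nov: +$634.44 → $0.00
Lowest trial balance = -$1,989.66 (Apr)
Initial deposit = cushion − low point = $634.44 − (-$1,989.66) = $2,624.10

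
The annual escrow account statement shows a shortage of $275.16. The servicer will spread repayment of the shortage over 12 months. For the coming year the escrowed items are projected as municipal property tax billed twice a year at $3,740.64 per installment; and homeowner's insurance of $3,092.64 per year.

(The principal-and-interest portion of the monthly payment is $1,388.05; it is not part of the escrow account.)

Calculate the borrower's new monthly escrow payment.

Municipal property tax: $3,740.64 × 2 = $7,481.28 per year
Homeowner's insurance: $3,092.64 per year
Combined annual = $10,573.92
Monthly = $10,573.92 ÷ 12 = $881.16
Shortage per month = $275.16 ÷ 12 = $22.93
New monthly escrow = $881.16 + $22.93 = $904.09

$904.09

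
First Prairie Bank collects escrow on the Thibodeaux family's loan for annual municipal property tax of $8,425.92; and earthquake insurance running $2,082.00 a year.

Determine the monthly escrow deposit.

$875.66

Municipal property tax — $8,425.92 annually
Earthquake insurance — $2,082.00 annually
Annual escrow total = $8,425.92 + $2,082.00 = $10,507.92
Monthly escrow = $10,507.92 / 12 = $875.66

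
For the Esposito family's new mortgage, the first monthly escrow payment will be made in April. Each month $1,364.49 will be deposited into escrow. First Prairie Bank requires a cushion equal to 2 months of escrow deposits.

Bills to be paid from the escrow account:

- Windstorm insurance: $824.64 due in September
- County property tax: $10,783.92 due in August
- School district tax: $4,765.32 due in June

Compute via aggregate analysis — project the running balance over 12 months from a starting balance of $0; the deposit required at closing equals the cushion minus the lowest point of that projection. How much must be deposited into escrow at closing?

$11,455.77

Cushion = 2 × $1,364.49 = $2,728.98
Trial balance (start $0, +$1,364.49 each month, − disbursements):
  Apr: +$1,364.49 → $1,364.49
  May: +$1,364.49 → $2,728.98
  Jun: +$1,364.49 − $4,765.32 → -$671.85
  Jul: +$1,364.49 → $692.64
  Aug: +$1,364.49 − $10,783.92 → -$8,726.79
  Sep: +$1,364.49 − $824.64 → -$8,186.94
  Oct: +$1,364.49 → -$6,822.45
  Nov: +$1,364.49 → -$5,457.96
  Dec: +$1,364.49 → -$4,093.47
  Jan: +$1,364.49 → -$2,728.98
  Feb: +$1,364.49 → -$1,364.49
  Mar: +$1,364.49 → $0.00
Lowest trial balance = -$8,726.79 (Aug)
Initial deposit = cushion − low point = $2,728.98 − (-$8,726.79) = $11,455.77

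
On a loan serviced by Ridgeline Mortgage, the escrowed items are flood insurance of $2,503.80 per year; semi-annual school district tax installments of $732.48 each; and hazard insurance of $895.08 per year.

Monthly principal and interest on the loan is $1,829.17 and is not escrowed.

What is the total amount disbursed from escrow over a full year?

$4,863.84

Flood insurance: $2,503.80 annually
School district tax: $732.48 × 2 = $1,464.96 annually
Hazard insurance: $895.08 annually
Annual escrow total = $4,863.84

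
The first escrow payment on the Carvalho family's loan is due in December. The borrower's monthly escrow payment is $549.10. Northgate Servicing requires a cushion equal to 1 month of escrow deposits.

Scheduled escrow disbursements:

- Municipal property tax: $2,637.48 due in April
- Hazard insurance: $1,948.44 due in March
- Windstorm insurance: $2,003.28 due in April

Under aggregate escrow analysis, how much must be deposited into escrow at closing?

Cushion = 1 × $549.10 = $549.10
Trial balance (start $0, +$549.10 each month, − disbursements):
  Dec: +$549.10 → $549.10
  Jan: +$549.10 → $1,098.20
  Feb: +$549.10 → $1,647.30
  Mar: +$549.10 − $1,948.44 → $247.96
  Apr: +$549.10 − $4,640.76 → -$3,843.70
  May: +$549.10 → -$3,294.60
  Jun: +$549.10 → -$2,745.50
  Jul: +$549.10 → -$2,196.40
  Aug: +$549.10 → -$1,647.30
  Sep: +$549.10 → -$1,098.20
  Oct: +$549.10 → -$549.10
  Nov: +$549.10 → $0.00
Lowest trial balance = -$3,843.70 (Apr)
Initial deposit = cushion − low point = $549.10 − (-$3,843.70) = $4,392.80

$4,392.80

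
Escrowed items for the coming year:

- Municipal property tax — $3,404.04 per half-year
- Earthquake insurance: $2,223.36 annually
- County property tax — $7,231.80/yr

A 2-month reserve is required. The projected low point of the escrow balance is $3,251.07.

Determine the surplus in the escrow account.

$540.53

Municipal property tax: $3,404.04 × 2 = $6,808.08 per year
Earthquake insurance: $2,223.36 per year
County property tax: $7,231.80 per year
Combined annual = $6,808.08 + $2,223.36 + $7,231.80 = $16,263.24
Monthly = $16,263.24 ÷ 12 = $1,355.27
Required reserve = 2 × $1,355.27 = $2,710.54
Surplus = $3,251.07 − $2,710.54 = $540.53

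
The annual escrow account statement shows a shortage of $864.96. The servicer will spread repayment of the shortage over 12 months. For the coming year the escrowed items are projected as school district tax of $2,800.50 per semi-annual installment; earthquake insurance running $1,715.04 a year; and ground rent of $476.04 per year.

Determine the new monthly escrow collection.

School district tax: $2,800.50 × 2 = $5,601.00/yr
Earthquake insurance: $1,715.04/yr
Ground rent: $476.04/yr
Annual escrow total = $7,792.08
Monthly = $7,792.08 / 12 = $649.34
Monthly shortage recovery: $864.96 ÷ 12 = $72.08
New monthly escrow = $649.34 + $72.08 = $721.42

$721.42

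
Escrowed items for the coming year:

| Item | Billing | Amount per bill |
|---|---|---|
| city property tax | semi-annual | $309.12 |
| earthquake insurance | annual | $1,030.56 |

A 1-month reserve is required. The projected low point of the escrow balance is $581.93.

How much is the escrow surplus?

$444.53

City property tax — $309.12 × 2 = $618.24/yr
Earthquake insurance — $1,030.56/yr
Total per year = $1,648.80
Monthly = $1,648.80 / 12 = $137.40
Required reserve = 1 × $137.40 = $137.40
Surplus = $581.93 − $137.40 = $444.53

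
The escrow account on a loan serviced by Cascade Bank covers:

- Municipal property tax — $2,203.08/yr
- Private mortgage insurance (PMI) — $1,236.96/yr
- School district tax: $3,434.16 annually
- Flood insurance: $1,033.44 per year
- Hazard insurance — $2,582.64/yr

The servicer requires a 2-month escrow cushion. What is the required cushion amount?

Municipal property tax = $2,203.08 annually
Private mortgage insurance (PMI) = $1,236.96 annually
School district tax = $3,434.16 annually
Flood insurance = $1,033.44 annually
Hazard insurance = $2,582.64 annually
Total per year = $2,203.08 + $1,236.96 + $3,434.16 + $1,033.44 + $2,582.64 = $10,490.28
Monthly escrow = $10,490.28 / 12 = $874.19
Cushion = 2 × $874.19 = $1,748.38

$1,748.38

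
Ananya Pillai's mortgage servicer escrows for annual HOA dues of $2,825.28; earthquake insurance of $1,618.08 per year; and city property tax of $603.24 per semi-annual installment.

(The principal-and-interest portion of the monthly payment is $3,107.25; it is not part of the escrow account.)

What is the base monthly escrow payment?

$470.82

HOA dues — $2,825.28 per year
Earthquake insurance — $1,618.08 per year
City property tax — $603.24 × 2 = $1,206.48 per year
Combined annual = $2,825.28 + $1,618.08 + $1,206.48 = $5,649.84
Monthly = $5,649.84 ÷ 12 = $470.82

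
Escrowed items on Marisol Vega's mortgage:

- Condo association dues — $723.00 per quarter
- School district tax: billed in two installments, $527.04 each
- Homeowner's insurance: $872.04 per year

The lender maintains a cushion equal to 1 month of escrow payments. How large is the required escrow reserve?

Condo association dues — $723.00 × 4 = $2,892.00/yr
School district tax — $527.04 × 2 = $1,054.08/yr
Homeowner's insurance — $872.04/yr
Combined annual = $2,892.00 + $1,054.08 + $872.04 = $4,818.12
Monthly escrow = $4,818.12 ÷ 12 = $401.51
Required cushion = 1 × $401.51 = $401.51

$401.51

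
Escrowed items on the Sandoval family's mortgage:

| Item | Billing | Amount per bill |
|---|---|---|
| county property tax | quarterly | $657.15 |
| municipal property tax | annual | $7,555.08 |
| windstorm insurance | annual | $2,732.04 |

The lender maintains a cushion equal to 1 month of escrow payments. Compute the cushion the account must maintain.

County property tax — $657.15 × 4 = $2,628.60 per year
Municipal property tax — $7,555.08 per year
Windstorm insurance — $2,732.04 per year
Combined annual = $2,628.60 + $7,555.08 + $2,732.04 = $12,915.72
Monthly escrow = $12,915.72 ÷ 12 = $1,076.31
Reserve = 1 × $1,076.31 = $1,076.31

$1,076.31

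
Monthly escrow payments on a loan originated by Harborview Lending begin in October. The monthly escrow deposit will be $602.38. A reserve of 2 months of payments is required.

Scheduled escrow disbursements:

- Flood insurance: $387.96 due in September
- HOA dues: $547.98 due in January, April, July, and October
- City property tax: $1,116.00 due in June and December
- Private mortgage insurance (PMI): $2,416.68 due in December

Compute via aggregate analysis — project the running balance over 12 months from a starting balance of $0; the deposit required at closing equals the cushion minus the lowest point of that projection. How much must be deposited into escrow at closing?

Cushion = 2 × $602.38 = $1,204.76
Trial balance (start $0, +$602.38 each month, − disbursements):
  Oct: +$602.38 − $547.98 → $54.40
  Nov: +$602.38 → $656.78
  Dec: +$602.38 − $3,532.68 → -$2,273.52
  Jan: +$602.38 − $547.98 → -$2,219.12
  Feb: +$602.38 → -$1,616.74
  Mar: +$602.38 → -$1,014.36
  Apr: +$602.38 − $547.98 → -$959.96
  May: +$602.38 → -$357.58
  Jun: +$602.38 − $1,116.00 → -$871.20
  Jul: +$602.38 − $547.98 → -$816.80
  Aug: +$602.38 → -$214.42
  Sep: +$602.38 − $387.96 → $0.00
Lowest trial balance = -$2,273.52 (Dec)
Initial deposit = cushion − low point = $1,204.76 − (-$2,273.52) = $3,478.28

$3,478.28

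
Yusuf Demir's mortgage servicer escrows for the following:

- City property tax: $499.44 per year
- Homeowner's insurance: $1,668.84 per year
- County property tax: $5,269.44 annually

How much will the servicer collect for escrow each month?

City property tax = $499.44 per year
Homeowner's insurance = $1,668.84 per year
County property tax = $5,269.44 per year
Total annual escrow = $7,437.72
Per month = $7,437.72 ÷ 12 = $619.81

$619.81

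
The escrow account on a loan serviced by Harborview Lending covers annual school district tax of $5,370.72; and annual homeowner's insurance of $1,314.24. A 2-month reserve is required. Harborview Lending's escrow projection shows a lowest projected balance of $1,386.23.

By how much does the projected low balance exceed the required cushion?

School district tax — $5,370.72/yr
Homeowner's insurance — $1,314.24/yr
Annual escrow total = $6,684.96
Monthly = $6,684.96 / 12 = $557.08
Required reserve = 2 × $557.08 = $1,114.16
Surplus = $1,386.23 − $1,114.16 = $272.07

$272.07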